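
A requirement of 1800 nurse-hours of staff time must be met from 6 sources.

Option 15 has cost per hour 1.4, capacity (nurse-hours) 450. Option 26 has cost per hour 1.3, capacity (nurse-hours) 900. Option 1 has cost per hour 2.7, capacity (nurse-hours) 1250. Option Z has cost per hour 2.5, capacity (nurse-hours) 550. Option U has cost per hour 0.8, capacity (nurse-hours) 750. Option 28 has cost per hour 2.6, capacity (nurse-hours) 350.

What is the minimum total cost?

Cheapest first:
Option U (0.8): use full 750 — 1050 nurse-hours to go.
Option 26 (1.3): use full 900 — 150 nurse-hours to go.
Option 15 (1.4): take the remaining 150 — done.
Option Z, Option 28, Option 1: unused.
Cost = 750×0.8 + 900×1.3 + 150×1.4 = 1980.

1980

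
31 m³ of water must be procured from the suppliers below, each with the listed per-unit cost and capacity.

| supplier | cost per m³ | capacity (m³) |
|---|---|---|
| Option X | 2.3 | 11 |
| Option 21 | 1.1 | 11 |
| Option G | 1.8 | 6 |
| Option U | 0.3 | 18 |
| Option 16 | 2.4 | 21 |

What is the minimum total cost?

Cheapest first:
Take 18 from Option U at 0.3 — need 13 more.
Take 11 from Option 21 at 1.1 — need 2 more.
Option G at 1.8: take 2 of its 6 — requirement met.
Option X, Option 16: unused.
Cost = 18×0.3 + 11×1.1 + 2×1.8 = 21.1.

21.1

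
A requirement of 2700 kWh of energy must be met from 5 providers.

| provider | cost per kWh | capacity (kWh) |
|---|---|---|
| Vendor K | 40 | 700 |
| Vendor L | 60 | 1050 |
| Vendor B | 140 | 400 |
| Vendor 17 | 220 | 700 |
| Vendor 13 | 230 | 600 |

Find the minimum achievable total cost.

268000

Use providers in increasing cost order.
Vendor K (40): use full 700 ; 2000 kWh to go.
Vendor L (60): use full 1050 ; 950 kWh to go.
Take 400 from Vendor B at 140 ; need 550 more.
Vendor 17 (220): take the remaining 550 ; done.
Vendor 13: unused.
Cost = 700×40 + 1050×60 + 400×140 + 550×220 = 268000.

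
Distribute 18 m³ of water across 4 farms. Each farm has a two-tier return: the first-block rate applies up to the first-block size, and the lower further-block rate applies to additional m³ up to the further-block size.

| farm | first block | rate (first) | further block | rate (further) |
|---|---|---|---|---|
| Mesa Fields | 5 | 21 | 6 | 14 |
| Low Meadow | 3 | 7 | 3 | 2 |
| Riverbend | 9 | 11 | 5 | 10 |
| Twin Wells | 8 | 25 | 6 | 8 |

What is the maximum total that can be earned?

Order all 8 blocks by rate: Twin Wells/tier1 25 > Mesa Fields/tier1 21 > Mesa Fields/tier2 14 > Riverbend/tier1 11 > Riverbend/tier2 10 > Twin Wells/tier2 8 > Low Meadow/tier1 7 > Low Meadow/tier2 2.
Fill Twin Wells tier1 block (8 at 25) ; 10 left.
Fill Mesa Fields tier1 block (5 at 21) ; 5 left.
Mesa Fields tier2 at 14: only 5 left, fill 5.
Total = 25×8 + 21×5 + 14×5 = 375.

375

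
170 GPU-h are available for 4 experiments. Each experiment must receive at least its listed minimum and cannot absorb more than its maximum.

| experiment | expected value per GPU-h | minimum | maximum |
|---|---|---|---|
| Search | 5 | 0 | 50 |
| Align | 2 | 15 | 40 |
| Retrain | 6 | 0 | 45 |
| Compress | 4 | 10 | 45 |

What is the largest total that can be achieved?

760

Meeting every minimum uses 0+15+0+10 = 25 GPU-h, leaving 145.
Order the experiments by expected value per GPU-h: Retrain 6 > Search 5 > Compress 4 > Align 2.
Retrain: +45 to 45 (cap) → 100 left.
Give Search 50 more to hit its cap of 50 → 50 left.
Compress: +35 to 45 (cap) → 15 left.
Align has room for 25 more but only 15 remain, so it gets 30.
Total = 5×50 + 2×30 + 6×45 + 4×45 = 760.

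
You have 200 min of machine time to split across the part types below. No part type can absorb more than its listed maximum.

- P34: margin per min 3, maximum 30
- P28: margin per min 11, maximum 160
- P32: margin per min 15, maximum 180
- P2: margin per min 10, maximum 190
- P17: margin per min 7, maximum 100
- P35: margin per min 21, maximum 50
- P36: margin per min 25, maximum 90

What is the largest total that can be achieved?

Highest margin per min first: P36 25 > P35 21 > P32 15 > P28 11 > P2 10 > P17 7 > P34 3.
P36: +90 to 90 (cap) — 110 left.
P35 takes 50 to reach its cap of 50 — 60 left.
P32: +60 (room for 180) → 60. Pool exhausted.
Total = 15×60 + 21×50 + 25×90 = 4200.

4200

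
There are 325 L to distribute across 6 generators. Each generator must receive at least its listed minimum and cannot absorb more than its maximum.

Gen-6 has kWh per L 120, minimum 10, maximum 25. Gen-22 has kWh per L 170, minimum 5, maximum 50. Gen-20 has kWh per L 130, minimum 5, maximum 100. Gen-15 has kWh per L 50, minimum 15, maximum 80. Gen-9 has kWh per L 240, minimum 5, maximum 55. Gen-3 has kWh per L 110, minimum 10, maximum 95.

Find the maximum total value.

47250

Meeting every minimum uses 10+5+5+15+5+10 = 50 L, leaving 275.
Rank by kWh per L: Gen-9 240 > Gen-22 170 > Gen-20 130 > Gen-6 120 > Gen-3 110 > Gen-15 50.
Gen-9 takes 50 more to reach its cap of 55 — 225 left.
Give Gen-22 45 more to hit its cap of 50 — 180 left.
Gen-20 takes 95 more to reach its cap of 100 — 85 left.
Gen-6 takes 15 more to reach its cap of 25 — 70 left.
Gen-3: +70 (room for 85) → 80. Pool exhausted.
Total = 120×25 + 170×50 + 130×100 + 50×15 + 240×55 + 110×80 = 47250.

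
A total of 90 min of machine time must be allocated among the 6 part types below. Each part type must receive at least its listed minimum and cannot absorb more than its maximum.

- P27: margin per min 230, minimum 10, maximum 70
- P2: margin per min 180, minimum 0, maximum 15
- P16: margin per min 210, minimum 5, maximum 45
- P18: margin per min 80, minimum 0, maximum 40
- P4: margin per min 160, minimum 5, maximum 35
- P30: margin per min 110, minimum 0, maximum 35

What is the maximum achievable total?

Meeting every minimum uses 10+0+5+0+5+0 = 20 min, leaving 70.
Order the part types by margin per min: P27 230 > P16 210 > P2 180 > P4 160 > P30 110 > P18 80.
P27: +60 to 70 (cap) → 10 left.
Only 10 left; P16 takes them to reach 15.
Total = 230×70 + 210×15 + 160×5 = 20050.

20050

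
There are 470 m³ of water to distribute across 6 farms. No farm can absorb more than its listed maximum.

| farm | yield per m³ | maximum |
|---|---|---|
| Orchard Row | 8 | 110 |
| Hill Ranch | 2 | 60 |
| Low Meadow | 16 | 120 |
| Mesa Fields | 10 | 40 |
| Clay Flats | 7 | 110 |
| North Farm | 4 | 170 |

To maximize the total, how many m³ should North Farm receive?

Highest yield per m³ first: Low Meadow 16 > Mesa Fields 10 > Orchard Row 8 > Clay Flats 7 > North Farm 4 > Hill Ranch 2.
Give Low Meadow 120 to hit its cap of 120 — 350 left.
Give Mesa Fields 40 to hit its cap of 40 — 310 left.
Orchard Row: +110 to 110 (cap) — 200 left.
Clay Flats: +110 to 110 (cap) — 90 left.
North Farm has room for 170 but only 90 remain, so it gets 90.

90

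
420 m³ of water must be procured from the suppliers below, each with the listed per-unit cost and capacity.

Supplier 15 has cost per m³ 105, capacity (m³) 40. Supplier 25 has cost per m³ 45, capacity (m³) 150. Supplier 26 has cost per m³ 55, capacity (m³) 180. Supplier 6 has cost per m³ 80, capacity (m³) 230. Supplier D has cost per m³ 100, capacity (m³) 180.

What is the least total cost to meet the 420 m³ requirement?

23850

Use suppliers in increasing cost order.
Supplier 25 at 45: take all 150 m³ ; 270 still needed.
Take 180 from Supplier 26 at 55 ; need 90 more.
Supplier 6 at 80: take 90 of its 230 ; requirement met.
Supplier D, Supplier 15: unused.
Cost = 150×45 + 180×55 + 90×80 = 23850.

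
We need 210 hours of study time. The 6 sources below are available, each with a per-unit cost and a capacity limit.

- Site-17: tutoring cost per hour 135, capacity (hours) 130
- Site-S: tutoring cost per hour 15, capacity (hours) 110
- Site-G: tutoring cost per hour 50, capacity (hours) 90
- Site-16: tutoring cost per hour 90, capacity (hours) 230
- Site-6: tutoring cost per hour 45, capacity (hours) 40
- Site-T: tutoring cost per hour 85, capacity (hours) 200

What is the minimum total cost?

Fill from the cheapest source first.
Take 110 from Site-S at 15 — need 100 more.
Take 40 from Site-6 at 45 — need 60 more.
Take 60 from Site-G at 50 to finish.
Site-T, Site-16, Site-17: unused.
Cost = 110×15 + 40×45 + 60×50 = 6450.

6450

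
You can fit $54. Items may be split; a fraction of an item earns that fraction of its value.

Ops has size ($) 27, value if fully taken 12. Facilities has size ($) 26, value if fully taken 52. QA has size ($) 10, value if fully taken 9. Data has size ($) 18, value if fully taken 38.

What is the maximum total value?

Rank by value-to-size ratio: Data 38/18≈2.11, Facilities 52/26≈2, QA 9/10≈0.9, Ops 12/27≈0.444.
Data: take in full, 18 $ for value 38 ; 36 left.
Take all of Facilities (26 $, value 52) ; 10 $ left.
Take all of QA (10 $, value 9) ; 0 $ left.
Total value = 99.

99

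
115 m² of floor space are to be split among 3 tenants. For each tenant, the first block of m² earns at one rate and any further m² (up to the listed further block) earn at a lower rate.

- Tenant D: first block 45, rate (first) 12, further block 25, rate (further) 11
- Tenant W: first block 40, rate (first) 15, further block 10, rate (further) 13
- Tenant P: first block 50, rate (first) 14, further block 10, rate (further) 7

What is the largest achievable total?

1610

Rank every tier by rate: Tenant W/first 15 > Tenant P/first 14 > Tenant W/second 13 > Tenant D/first 12 > Tenant D/second 11 > Tenant P/second 7.
Tenant W/first (15): +40 ; 75 left.
Tenant P first at 14: fill all 50 ; 25 left.
Tenant W/second (13): +10 ; 15 left.
Tenant D first at 12: only 15 left, fill 15.
Total = 15×40 + 14×50 + 13×10 + 12×15 = 1610.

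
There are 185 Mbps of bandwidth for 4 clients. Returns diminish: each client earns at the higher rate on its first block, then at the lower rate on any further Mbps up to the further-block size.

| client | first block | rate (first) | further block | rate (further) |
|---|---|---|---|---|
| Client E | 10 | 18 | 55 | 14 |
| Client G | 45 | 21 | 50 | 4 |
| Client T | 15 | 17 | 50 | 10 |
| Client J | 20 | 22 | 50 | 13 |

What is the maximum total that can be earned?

Treat each block as its own option and order by rate: Client J/T1 22 > Client G/T1 21 > Client E/T1 18 > Client T/T1 17 > Client E/T2 14 > Client J/T2 13 > Client T/T2 10 > Client G/T2 4.
Fill Client J T1 block (20 at 22) — 165 left.
Client G T1 at 21: fill all 45 — 120 left.
Client E/T1 (18): +10 — 110 left.
Client T/T1 (17): +15 — 95 left.
Fill Client E T2 block (55 at 14) — 40 left.
Client J/T2: +40 of 50 at 13; pool empty.
Total = 22×20 + 21×45 + 18×10 + 17×15 + 14×55 + 13×40 = 3110.

3110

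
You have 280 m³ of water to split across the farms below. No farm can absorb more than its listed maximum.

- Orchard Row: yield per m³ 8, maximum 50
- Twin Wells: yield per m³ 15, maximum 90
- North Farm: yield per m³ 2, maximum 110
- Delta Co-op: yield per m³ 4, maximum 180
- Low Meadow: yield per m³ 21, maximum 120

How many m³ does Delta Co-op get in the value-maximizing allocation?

20

Rank by yield per m³: Low Meadow 21 > Twin Wells 15 > Orchard Row 8 > Delta Co-op 4 > North Farm 2.
Low Meadow takes 120 to reach its cap of 120 → 160 left.
Twin Wells takes 90 to reach its cap of 90 → 70 left.
Orchard Row takes 50 to reach its cap of 50 → 20 left.
Only 20 left; Delta Co-op takes them to reach 20.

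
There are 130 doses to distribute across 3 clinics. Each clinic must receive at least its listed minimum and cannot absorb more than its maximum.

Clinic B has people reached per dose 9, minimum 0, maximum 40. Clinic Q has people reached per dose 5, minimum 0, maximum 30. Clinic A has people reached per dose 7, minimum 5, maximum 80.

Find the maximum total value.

970

Meeting every minimum uses 0+0+5 = 5 doses, leaving 125.
Rank by people reached per dose: Clinic B 9 > Clinic A 7 > Clinic Q 5.
Clinic B: +40 to 40 (cap) → 85 left.
Clinic A: +75 to 80 (cap) → 10 left.
Only 10 left; Clinic Q takes them to reach 10.
Total = 9×40 + 5×10 + 7×80 = 970.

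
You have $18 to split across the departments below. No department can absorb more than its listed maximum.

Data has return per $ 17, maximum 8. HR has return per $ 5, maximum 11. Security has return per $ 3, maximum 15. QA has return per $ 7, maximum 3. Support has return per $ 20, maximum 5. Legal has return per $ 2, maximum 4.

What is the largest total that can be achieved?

267

Highest return per $ first: Support 20 > Data 17 > QA 7 > HR 5 > Security 3 > Legal 2.
Give Support 5 to hit its cap of 5 — 13 left.
Give Data 8 to hit its cap of 8 — 5 left.
QA takes 3 to reach its cap of 3 — 2 left.
Only 2 left; HR takes them to reach 2.
Total = 17×8 + 5×2 + 7×3 + 20×5 = 267.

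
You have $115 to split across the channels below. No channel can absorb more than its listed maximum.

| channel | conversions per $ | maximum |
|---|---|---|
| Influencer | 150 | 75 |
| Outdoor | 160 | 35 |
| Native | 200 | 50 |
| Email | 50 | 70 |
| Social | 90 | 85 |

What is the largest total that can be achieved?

Rank by conversions per $: Native 200 > Outdoor 160 > Influencer 150 > Social 90 > Email 50.
Native: +50 to 50 (cap) → 65 left.
Give Outdoor 35 to hit its cap of 35 → 30 left.
Influencer: +30 (room for 75) → 30. Pool exhausted.
Total = 150×30 + 160×35 + 200×50 = 20100.

20100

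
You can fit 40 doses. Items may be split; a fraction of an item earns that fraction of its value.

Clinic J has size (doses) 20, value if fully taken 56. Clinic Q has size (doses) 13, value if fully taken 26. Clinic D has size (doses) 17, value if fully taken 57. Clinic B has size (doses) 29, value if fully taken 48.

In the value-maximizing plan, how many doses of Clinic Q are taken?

Sort by value density: Clinic D 57/17≈3.35, Clinic J 56/20≈2.8, Clinic Q 26/13≈2, Clinic B 48/29≈1.66.
Clinic D: take in full, 17 doses for value 57 → 23 left.
Clinic J: take in full, 20 doses for value 56 → 3 left.
3 doses left: a 3/13 share of Clinic Q gives 26×3/13 = 6.

3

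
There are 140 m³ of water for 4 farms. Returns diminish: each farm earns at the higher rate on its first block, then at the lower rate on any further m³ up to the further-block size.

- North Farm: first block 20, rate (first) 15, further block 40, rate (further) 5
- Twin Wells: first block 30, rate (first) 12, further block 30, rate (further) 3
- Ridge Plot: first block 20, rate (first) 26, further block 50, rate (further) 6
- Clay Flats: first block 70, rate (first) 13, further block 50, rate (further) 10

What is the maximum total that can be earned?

2090

Rank every tier by rate: Ridge Plot/first 26 > North Farm/first 15 > Clay Flats/first 13 > Twin Wells/first 12 > Clay Flats/second 10 > Ridge Plot/second 6 > North Farm/second 5 > Twin Wells/second 3.
Ridge Plot first at 26: fill all 20 ; 120 left.
North Farm/first (15): +20 ; 100 left.
Clay Flats first at 13: fill all 70 ; 30 left.
Twin Wells first at 12: fill all 30 ; 0 left.
Total = 26×20 + 15×20 + 13×70 + 12×30 = 2090.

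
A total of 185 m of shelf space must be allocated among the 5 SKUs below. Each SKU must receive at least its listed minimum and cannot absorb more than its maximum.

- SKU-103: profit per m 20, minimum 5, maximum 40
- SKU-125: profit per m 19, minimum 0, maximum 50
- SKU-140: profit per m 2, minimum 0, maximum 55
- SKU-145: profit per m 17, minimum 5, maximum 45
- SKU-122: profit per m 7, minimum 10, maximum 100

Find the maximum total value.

2865

Meeting every minimum uses 5+0+0+5+10 = 20 m, leaving 165.
Rank by profit per m: SKU-103 20 > SKU-125 19 > SKU-145 17 > SKU-122 7 > SKU-140 2.
SKU-103: +35 to 40 (cap) → 130 left.
SKU-125: +50 to 50 (cap) → 80 left.
Give SKU-145 40 more to hit its cap of 45 → 40 left.
SKU-122 has room for 90 more but only 40 remain, so it gets 50.
Total = 20×40 + 19×50 + 17×45 + 7×50 = 2865.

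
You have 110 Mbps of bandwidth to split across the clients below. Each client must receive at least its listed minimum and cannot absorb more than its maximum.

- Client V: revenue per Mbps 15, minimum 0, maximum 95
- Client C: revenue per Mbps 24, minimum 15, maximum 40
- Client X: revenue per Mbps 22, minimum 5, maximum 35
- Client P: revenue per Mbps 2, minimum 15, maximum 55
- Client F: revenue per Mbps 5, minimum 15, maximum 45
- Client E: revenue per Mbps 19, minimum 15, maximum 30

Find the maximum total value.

Meeting every minimum uses 0+15+5+15+15+15 = 65 Mbps, leaving 45.
Rank by revenue per Mbps: Client C 24 > Client X 22 > Client E 19 > Client V 15 > Client F 5 > Client P 2.
Give Client C 25 more to hit its cap of 40 — 20 left.
Only 20 left; Client X takes them to reach 25.
Total = 24×40 + 22×25 + 2×15 + 5×15 + 19×15 = 1900.

1900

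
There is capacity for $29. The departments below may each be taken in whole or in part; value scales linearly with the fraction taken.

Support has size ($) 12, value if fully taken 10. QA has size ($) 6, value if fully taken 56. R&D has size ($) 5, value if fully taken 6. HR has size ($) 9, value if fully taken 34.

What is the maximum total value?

103.5

Sort by value density: QA 56/6≈9.33, HR 34/9≈3.78, R&D 6/5≈1.2, Support 10/12≈0.833.
QA: take in full, 6 $ for value 56 ; 23 left.
HR: take in full, 9 $ for value 34 ; 14 left.
Take all of R&D (5 $, value 6) ; 9 $ left.
9 $ left: a 9/12 share of Support gives 10×9/12 = 7.5.
Total value = 103.5.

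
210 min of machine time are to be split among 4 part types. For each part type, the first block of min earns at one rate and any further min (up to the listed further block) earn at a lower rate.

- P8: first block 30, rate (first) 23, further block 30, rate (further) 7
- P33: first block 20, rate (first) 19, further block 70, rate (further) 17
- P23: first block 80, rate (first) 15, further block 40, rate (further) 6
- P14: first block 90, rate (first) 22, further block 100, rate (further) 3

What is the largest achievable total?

4240

Treat each block as its own option and order by rate: P8/T1 23 > P14/T1 22 > P33/T1 19 > P33/T2 17 > P23/T1 15 > P8/T2 7 > P23/T2 6 > P14/T2 3.
Fill P8 T1 block (30 at 23) — 180 left.
Fill P14 T1 block (90 at 22) — 90 left.
Fill P33 T1 block (20 at 19) — 70 left.
P33/T2 (17): +70 — 0 left.
Total = 23×30 + 22×90 + 19×20 + 17×70 = 4240.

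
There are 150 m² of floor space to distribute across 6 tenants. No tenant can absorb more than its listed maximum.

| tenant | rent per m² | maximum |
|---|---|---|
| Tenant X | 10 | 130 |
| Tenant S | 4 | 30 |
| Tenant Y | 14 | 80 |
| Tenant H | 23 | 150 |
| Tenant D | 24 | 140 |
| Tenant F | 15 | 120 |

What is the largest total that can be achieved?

3590

Highest rent per m² first: Tenant D 24 > Tenant H 23 > Tenant F 15 > Tenant Y 14 > Tenant X 10 > Tenant S 4.
Tenant D takes 140 to reach its cap of 140 → 10 left.
Tenant H has room for 150 but only 10 remain, so it gets 10.
Total = 23×10 + 24×140 = 3590.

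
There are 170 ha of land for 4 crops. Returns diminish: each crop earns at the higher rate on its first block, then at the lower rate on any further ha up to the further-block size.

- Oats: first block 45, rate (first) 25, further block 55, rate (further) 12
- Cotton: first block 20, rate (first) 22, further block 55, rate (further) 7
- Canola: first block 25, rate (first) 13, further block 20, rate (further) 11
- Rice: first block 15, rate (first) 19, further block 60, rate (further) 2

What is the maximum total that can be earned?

2945

Order all 8 blocks by rate: Oats/tier1 25 > Cotton/tier1 22 > Rice/tier1 19 > Canola/tier1 13 > Oats/tier2 12 > Canola/tier2 11 > Cotton/tier2 7 > Rice/tier2 2.
Oats tier1 at 25: fill all 45 ; 125 left.
Cotton/tier1 (22): +20 ; 105 left.
Rice/tier1 (19): +15 ; 90 left.
Fill Canola tier1 block (25 at 13) ; 65 left.
Oats/tier2 (12): +55 ; 10 left.
Canola/tier2: +10 of 20 at 11; pool empty.
Total = 25×45 + 22×20 + 19×15 + 13×25 + 12×55 + 11×10 = 2945.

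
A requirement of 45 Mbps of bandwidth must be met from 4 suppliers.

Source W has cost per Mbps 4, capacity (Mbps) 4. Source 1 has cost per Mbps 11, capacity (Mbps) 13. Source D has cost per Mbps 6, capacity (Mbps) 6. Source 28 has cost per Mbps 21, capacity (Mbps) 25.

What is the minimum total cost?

657

Fill from the cheapest supplier first.
Source W at 4: take all 4 Mbps ; 41 still needed.
Source D at 6: take all 6 Mbps ; 35 still needed.
Take 13 from Source 1 at 11 ; need 22 more.
Source 28 (21): take the remaining 22 ; done.
Cost = 4×4 + 6×6 + 13×11 + 22×21 = 657.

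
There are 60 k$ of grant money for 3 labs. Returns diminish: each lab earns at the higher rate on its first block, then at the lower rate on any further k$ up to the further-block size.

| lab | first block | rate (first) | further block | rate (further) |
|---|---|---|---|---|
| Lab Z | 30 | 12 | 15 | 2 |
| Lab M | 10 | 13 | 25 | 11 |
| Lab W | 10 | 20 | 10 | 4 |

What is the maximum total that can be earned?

Treat each block as its own option and order by rate: Lab W/T1 20 > Lab M/T1 13 > Lab Z/T1 12 > Lab M/T2 11 > Lab W/T2 4 > Lab Z/T2 2.
Lab W/T1 (20): +10 — 50 left.
Lab M/T1 (13): +10 — 40 left.
Lab Z/T1 (12): +30 — 10 left.
10 remain; put them into Lab M T2 at 11.
Total = 20×10 + 13×10 + 12×30 + 11×10 = 800.

800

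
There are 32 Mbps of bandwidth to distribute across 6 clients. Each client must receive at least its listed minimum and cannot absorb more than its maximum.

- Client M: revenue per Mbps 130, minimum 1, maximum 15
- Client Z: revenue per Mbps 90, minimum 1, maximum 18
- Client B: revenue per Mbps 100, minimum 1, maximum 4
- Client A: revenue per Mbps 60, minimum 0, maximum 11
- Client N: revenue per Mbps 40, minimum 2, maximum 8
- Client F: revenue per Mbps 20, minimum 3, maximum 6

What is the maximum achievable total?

Meeting every minimum uses 1+1+1+0+2+3 = 8 Mbps, leaving 24.
Highest revenue per Mbps first: Client M 130 > Client B 100 > Client Z 90 > Client A 60 > Client N 40 > Client F 20.
Give Client M 14 more to hit its cap of 15 ; 10 left.
Client B takes 3 more to reach its cap of 4 ; 7 left.
Only 7 left; Client Z takes them to reach 8.
Total = 130×15 + 90×8 + 100×4 + 40×2 + 20×3 = 3210.

3210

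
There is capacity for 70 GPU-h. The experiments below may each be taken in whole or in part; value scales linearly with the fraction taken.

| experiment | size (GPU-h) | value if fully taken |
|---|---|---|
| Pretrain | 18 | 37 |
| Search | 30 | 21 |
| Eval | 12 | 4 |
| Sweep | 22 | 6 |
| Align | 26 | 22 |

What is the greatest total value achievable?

Rank by value-to-size ratio: Pretrain 37/18≈2.06, Align 22/26≈0.846, Search 21/30≈0.7, Eval 4/12≈0.333, Sweep 6/22≈0.273.
Take all of Pretrain (18 GPU-h, value 37) → 52 GPU-h left.
All 26 GPU-h of Align fit (value 22) → 26 remain.
26 GPU-h left: a 26/30 share of Search gives 21×26/30 = 18.2.
Total value = 77.2.

77.2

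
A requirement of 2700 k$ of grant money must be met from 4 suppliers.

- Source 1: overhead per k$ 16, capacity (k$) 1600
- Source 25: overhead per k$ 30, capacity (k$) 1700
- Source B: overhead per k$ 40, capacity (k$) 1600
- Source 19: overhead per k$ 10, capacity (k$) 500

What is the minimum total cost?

48600

Fill from the cheapest supplier first.
Take 500 from Source 19 at 10 — need 2200 more.
Take 1600 from Source 1 at 16 — need 600 more.
Take 600 from Source 25 at 30 to finish.
Source B: unused.
Cost = 500×10 + 1600×16 + 600×30 = 48600.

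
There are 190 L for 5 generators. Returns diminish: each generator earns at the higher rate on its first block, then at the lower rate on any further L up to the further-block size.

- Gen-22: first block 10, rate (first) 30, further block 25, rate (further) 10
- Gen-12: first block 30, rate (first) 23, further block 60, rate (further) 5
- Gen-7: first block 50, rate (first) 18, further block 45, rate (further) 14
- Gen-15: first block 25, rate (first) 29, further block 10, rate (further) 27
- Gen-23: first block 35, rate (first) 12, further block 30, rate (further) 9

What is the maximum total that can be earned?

Rank every tier by rate: Gen-22/tier1 30 > Gen-15/tier1 29 > Gen-15/tier2 27 > Gen-12/tier1 23 > Gen-7/tier1 18 > Gen-7/tier2 14 > Gen-23/tier1 12 > Gen-22/tier2 10 > Gen-23/tier2 9 > Gen-12/tier2 5.
Gen-22 tier1 at 30: fill all 10 → 180 left.
Fill Gen-15 tier1 block (25 at 29) → 155 left.
Fill Gen-15 tier2 block (10 at 27) → 145 left.
Gen-12/tier1 (23): +30 → 115 left.
Fill Gen-7 tier1 block (50 at 18) → 65 left.
Fill Gen-7 tier2 block (45 at 14) → 20 left.
20 remain; put them into Gen-23 tier1 at 12.
Total = 30×10 + 29×25 + 27×10 + 23×30 + 18×50 + 14×45 + 12×20 = 3755.

3755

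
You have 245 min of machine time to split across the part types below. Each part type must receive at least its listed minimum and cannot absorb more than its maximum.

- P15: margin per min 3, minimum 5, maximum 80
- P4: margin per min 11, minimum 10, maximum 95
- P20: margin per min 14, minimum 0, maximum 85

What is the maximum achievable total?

2430

Meeting every minimum uses 5+10+0 = 15 min, leaving 230.
Order the part types by margin per min: P20 14 > P4 11 > P15 3.
P20 takes 85 more to reach its cap of 85 — 145 left.
P4: +85 to 95 (cap) — 60 left.
P15: +60 (room for 75) → 65. Pool exhausted.
Total = 3×65 + 11×95 + 14×85 = 2430.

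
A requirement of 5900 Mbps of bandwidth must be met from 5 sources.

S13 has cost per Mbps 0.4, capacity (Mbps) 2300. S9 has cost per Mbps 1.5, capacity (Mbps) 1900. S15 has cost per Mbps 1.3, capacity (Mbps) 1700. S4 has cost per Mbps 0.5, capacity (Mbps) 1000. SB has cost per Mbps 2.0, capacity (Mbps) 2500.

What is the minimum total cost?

4980

Cheapest first:
S13 at 0.4: take all 2300 Mbps ; 3600 still needed.
S4 (0.5): use full 1000 ; 2600 Mbps to go.
S15 (1.3): use full 1700 ; 900 Mbps to go.
S9 (1.5): take the remaining 900 ; done.
SB: unused.
Cost = 2300×0.4 + 1000×0.5 + 1700×1.3 + 900×1.5 = 4980.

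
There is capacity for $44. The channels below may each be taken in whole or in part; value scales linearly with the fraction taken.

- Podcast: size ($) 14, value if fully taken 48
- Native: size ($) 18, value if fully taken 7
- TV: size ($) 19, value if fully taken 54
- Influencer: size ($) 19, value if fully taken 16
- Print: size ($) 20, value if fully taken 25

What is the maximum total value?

115.75

Best value per unit of size first: Podcast 48/14≈3.43, TV 54/19≈2.84, Print 25/20≈1.25, Influencer 16/19≈0.842, Native 7/18≈0.389.
Take all of Podcast (14 $, value 48) ; 30 $ left.
Take all of TV (19 $, value 54) ; 11 $ left.
Only 11 $ remain; take 11/20 of Print for value 25×11/20 = 13.75.
Total value = 115.75.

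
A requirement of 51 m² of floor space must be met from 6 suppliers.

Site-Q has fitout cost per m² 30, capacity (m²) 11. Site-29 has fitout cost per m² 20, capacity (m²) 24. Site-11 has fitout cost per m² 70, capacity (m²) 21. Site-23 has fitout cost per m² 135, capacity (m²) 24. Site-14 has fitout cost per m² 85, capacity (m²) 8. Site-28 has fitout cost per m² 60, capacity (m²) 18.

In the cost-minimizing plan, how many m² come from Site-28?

Cheapest first:
Site-29 (20): use full 24 ; 27 m² to go.
Take 11 from Site-Q at 30 ; need 16 more.
Site-28 (60): take the remaining 16 ; done.
Site-11, Site-14, Site-23: unused.

16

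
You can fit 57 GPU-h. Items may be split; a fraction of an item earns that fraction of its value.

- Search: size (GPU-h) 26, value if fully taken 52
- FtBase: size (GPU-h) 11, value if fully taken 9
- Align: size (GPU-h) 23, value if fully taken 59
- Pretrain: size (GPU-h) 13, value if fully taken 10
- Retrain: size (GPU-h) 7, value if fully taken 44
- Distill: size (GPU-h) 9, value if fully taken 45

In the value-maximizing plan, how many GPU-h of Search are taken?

Best value per unit of size first: Retrain 44/7≈6.29, Distill 45/9≈5, Align 59/23≈2.57, Search 52/26≈2, FtBase 9/11≈0.818, Pretrain 10/13≈0.769.
Retrain: take in full, 7 GPU-h for value 44 ; 50 left.
Distill: take in full, 9 GPU-h for value 45 ; 41 left.
All 23 GPU-h of Align fit (value 59) ; 18 remain.
Only 18 GPU-h remain; take 18/26 of Search for value 52×18/26 = 36.

18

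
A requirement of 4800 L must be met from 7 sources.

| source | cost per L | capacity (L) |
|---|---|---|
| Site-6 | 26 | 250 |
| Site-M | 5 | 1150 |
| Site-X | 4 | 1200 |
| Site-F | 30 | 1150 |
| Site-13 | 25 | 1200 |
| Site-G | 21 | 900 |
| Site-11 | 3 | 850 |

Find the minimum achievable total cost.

Use sources in increasing cost order.
Take 850 from Site-11 at 3 ; need 3950 more.
Site-X at 4: take all 1200 L ; 2750 still needed.
Take 1150 from Site-M at 5 ; need 1600 more.
Take 900 from Site-G at 21 ; need 700 more.
Site-13 at 25: take 700 of its 1200 ; requirement met.
Site-6, Site-F: unused.
Cost = 850×3 + 1200×4 + 1150×5 + 900×21 + 700×25 = 49500.

49500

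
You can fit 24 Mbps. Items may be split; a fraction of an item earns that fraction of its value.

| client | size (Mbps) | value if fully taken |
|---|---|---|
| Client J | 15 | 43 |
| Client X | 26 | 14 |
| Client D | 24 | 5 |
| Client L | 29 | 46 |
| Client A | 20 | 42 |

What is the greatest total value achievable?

Rank by value-to-size ratio: Client J 43/15≈2.87, Client A 42/20≈2.1, Client L 46/29≈1.59, Client X 14/26≈0.538, Client D 5/24≈0.208.
All 15 Mbps of Client J fit (value 43) ; 9 remain.
9 Mbps left: a 9/20 share of Client A gives 42×9/20 = 18.9.
Total value = 61.9.

61.9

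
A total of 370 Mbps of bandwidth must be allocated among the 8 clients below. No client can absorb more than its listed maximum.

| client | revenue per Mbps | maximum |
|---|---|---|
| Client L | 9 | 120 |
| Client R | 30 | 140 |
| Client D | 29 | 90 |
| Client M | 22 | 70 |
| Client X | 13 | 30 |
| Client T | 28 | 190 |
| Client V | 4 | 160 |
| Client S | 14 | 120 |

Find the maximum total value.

Order the clients by revenue per Mbps: Client R 30 > Client D 29 > Client T 28 > Client M 22 > Client S 14 > Client X 13 > Client L 9 > Client V 4.
Client R takes 140 to reach its cap of 140 — 230 left.
Client D takes 90 to reach its cap of 90 — 140 left.
Client T: +140 (room for 190) → 140. Pool exhausted.
Total = 30×140 + 29×90 + 28×140 = 10730.

10730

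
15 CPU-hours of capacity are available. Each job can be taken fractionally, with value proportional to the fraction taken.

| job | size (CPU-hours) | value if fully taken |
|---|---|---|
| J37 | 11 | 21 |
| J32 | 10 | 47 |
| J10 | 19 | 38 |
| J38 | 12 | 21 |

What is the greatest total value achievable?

57

Rank by value-to-size ratio: J32 47/10≈4.7, J10 38/19≈2, J37 21/11≈1.91, J38 21/12≈1.75.
J32: take in full, 10 CPU-hours for value 47 → 5 left.
5 CPU-hours left: a 5/19 share of J10 gives 38×5/19 = 10.
Total value = 57.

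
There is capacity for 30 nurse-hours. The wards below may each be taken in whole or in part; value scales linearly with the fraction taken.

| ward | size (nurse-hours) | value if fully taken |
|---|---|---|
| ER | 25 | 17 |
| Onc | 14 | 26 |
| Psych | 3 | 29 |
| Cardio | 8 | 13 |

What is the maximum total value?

Best value per unit of size first: Psych 29/3≈9.67, Onc 26/14≈1.86, Cardio 13/8≈1.62, ER 17/25≈0.68.
Take all of Psych (3 nurse-hours, value 29) ; 27 nurse-hours left.
Take all of Onc (14 nurse-hours, value 26) ; 13 nurse-hours left.
All 8 nurse-hours of Cardio fit (value 13) ; 5 remain.
Only 5 nurse-hours remain; take 5/25 of ER for value 17×5/25 = 3.4.
Total value = 71.4.

71.4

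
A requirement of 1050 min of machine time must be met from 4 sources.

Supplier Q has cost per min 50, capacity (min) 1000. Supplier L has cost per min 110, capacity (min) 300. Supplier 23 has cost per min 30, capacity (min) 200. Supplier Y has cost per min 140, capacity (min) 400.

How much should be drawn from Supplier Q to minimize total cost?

Use sources in increasing cost order.
Supplier 23 at 30: take all 200 min → 850 still needed.
Supplier Q at 50: take 850 of its 1000 → requirement met.
Supplier L, Supplier Y: unused.

850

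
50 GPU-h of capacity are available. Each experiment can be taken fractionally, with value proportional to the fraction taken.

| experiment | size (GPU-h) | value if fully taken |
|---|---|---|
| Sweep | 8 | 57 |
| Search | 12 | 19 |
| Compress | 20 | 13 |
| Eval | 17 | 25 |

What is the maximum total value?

Rank by value-to-size ratio: Sweep 57/8≈7.12, Search 19/12≈1.58, Eval 25/17≈1.47, Compress 13/20≈0.65.
Take all of Sweep (8 GPU-h, value 57) ; 42 GPU-h left.
Take all of Search (12 GPU-h, value 19) ; 30 GPU-h left.
Take all of Eval (17 GPU-h, value 25) ; 13 GPU-h left.
Only 13 GPU-h remain; take 13/20 of Compress for value 13×13/20 = 8.45.
Total value = 109.45.

109.45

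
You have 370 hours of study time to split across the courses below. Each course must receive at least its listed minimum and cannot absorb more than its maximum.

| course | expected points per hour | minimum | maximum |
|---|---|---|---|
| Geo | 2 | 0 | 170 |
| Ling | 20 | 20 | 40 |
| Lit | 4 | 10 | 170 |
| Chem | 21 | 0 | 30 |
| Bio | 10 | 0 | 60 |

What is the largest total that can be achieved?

2850

Meeting every minimum uses 0+20+10+0+0 = 30 hours, leaving 340.
Highest expected points per hour first: Chem 21 > Ling 20 > Bio 10 > Lit 4 > Geo 2.
Chem takes 30 more to reach its cap of 30 — 310 left.
Ling: +20 to 40 (cap) — 290 left.
Bio: +60 to 60 (cap) — 230 left.
Lit takes 160 more to reach its cap of 170 — 70 left.
Geo: +70 (room for 170) → 70. Pool exhausted.
Total = 2×70 + 20×40 + 4×170 + 21×30 + 10×60 = 2850.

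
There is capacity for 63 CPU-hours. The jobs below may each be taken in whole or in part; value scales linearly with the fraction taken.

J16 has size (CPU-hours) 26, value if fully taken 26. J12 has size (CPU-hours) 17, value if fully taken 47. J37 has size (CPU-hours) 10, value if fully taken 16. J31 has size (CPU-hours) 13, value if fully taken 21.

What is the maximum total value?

Best value per unit of size first: J12 47/17≈2.76, J31 21/13≈1.62, J37 16/10≈1.6, J16 26/26≈1.
Take all of J12 (17 CPU-hours, value 47) ; 46 CPU-hours left.
All 13 CPU-hours of J31 fit (value 21) ; 33 remain.
Take all of J37 (10 CPU-hours, value 16) ; 23 CPU-hours left.
23 CPU-hours left: a 23/26 share of J16 gives 26×23/26 = 23.
Total value = 107.

107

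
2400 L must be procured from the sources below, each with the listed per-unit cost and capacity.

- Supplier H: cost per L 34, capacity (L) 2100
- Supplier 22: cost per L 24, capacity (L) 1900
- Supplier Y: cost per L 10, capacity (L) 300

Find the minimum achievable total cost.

Fill from the cheapest source first.
Take 300 from Supplier Y at 10 → need 2100 more.
Supplier 22 (24): use full 1900 → 200 L to go.
Supplier H (34): take the remaining 200 → done.
Cost = 300×10 + 1900×24 + 200×34 = 55400.

55400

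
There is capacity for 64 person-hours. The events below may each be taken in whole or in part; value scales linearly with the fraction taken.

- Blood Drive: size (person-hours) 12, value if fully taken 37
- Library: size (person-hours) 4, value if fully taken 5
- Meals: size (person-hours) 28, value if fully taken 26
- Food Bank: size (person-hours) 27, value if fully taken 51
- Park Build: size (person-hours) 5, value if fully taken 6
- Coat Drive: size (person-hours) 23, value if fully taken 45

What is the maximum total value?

135.5

Rank by value-to-size ratio: Blood Drive 37/12≈3.08, Coat Drive 45/23≈1.96, Food Bank 51/27≈1.89, Library 5/4≈1.25, Park Build 6/5≈1.2, Meals 26/28≈0.929.
All 12 person-hours of Blood Drive fit (value 37) — 52 remain.
All 23 person-hours of Coat Drive fit (value 45) — 29 remain.
Food Bank: take in full, 27 person-hours for value 51 — 2 left.
Fill the last 2 person-hours with part of Library: 2/4 of it earns 2.5.
Total value = 135.5.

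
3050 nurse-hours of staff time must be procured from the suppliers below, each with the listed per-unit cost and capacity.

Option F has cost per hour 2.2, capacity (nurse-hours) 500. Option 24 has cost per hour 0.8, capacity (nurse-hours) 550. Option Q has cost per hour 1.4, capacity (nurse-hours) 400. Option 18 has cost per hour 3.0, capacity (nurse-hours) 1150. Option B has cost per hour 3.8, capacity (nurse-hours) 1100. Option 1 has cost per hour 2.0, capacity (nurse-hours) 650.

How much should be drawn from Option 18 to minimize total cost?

Fill from the cheapest supplier first.
Take 550 from Option 24 at 0.8 → need 2500 more.
Option Q (1.4): use full 400 → 2100 nurse-hours to go.
Option 1 at 2.0: take all 650 nurse-hours → 1450 still needed.
Option F at 2.2: take all 500 nurse-hours → 950 still needed.
Option 18 at 3.0: take 950 of its 1150 → requirement met.
Option B: unused.

950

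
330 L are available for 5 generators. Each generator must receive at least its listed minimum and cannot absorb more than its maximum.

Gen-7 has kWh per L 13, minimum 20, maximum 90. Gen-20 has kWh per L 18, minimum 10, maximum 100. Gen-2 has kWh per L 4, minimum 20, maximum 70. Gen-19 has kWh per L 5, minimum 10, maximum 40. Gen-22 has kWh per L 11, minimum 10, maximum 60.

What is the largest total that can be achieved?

3990

Meeting every minimum uses 20+10+20+10+10 = 70 L, leaving 260.
Rank by kWh per L: Gen-20 18 > Gen-7 13 > Gen-22 11 > Gen-19 5 > Gen-2 4.
Gen-20: +90 to 100 (cap) ; 170 left.
Gen-7: +70 to 90 (cap) ; 100 left.
Give Gen-22 50 more to hit its cap of 60 ; 50 left.
Give Gen-19 30 more to hit its cap of 40 ; 20 left.
Only 20 left; Gen-2 takes them to reach 40.
Total = 13×90 + 18×100 + 4×40 + 5×40 + 11×60 = 3990.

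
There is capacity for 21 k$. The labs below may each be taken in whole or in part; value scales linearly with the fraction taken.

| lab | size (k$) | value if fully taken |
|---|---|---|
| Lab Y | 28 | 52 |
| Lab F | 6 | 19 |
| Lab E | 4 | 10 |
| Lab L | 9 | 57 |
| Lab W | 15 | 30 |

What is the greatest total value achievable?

Best value per unit of size first: Lab L 57/9≈6.33, Lab F 19/6≈3.17, Lab E 10/4≈2.5, Lab W 30/15≈2, Lab Y 52/28≈1.86.
Lab L: take in full, 9 k$ for value 57 ; 12 left.
Lab F: take in full, 6 k$ for value 19 ; 6 left.
All 4 k$ of Lab E fit (value 10) ; 2 remain.
Fill the last 2 k$ with part of Lab W: 2/15 of it earns 4.
Total value = 90.

90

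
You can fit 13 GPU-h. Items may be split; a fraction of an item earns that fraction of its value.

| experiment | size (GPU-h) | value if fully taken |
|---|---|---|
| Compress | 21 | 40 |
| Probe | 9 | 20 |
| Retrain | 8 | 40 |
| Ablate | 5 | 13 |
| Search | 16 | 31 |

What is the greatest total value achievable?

Sort by value density: Retrain 40/8≈5, Ablate 13/5≈2.6, Probe 20/9≈2.22, Search 31/16≈1.94, Compress 40/21≈1.9.
Take all of Retrain (8 GPU-h, value 40) ; 5 GPU-h left.
Take all of Ablate (5 GPU-h, value 13) ; 0 GPU-h left.
Total value = 53.

53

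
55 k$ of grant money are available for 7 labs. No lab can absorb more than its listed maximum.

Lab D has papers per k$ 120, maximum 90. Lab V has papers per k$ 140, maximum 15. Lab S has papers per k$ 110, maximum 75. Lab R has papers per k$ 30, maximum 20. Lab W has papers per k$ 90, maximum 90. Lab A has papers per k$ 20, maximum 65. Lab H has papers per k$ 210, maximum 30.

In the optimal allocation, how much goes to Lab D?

Rank by papers per k$: Lab H 210 > Lab V 140 > Lab D 120 > Lab S 110 > Lab W 90 > Lab R 30 > Lab A 20.
Lab H takes 30 to reach its cap of 30 → 25 left.
Give Lab V 15 to hit its cap of 15 → 10 left.
Lab D has room for 90 but only 10 remain, so it gets 10.

10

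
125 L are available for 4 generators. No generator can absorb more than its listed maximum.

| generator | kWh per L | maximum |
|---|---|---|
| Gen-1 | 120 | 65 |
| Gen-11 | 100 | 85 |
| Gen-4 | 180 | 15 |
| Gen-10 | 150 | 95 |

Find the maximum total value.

Order the generators by kWh per L: Gen-4 180 > Gen-10 150 > Gen-1 120 > Gen-11 100.
Gen-4: +15 to 15 (cap) ; 110 left.
Gen-10 takes 95 to reach its cap of 95 ; 15 left.
Only 15 left; Gen-1 takes them to reach 15.
Total = 120×15 + 180×15 + 150×95 = 18750.

18750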